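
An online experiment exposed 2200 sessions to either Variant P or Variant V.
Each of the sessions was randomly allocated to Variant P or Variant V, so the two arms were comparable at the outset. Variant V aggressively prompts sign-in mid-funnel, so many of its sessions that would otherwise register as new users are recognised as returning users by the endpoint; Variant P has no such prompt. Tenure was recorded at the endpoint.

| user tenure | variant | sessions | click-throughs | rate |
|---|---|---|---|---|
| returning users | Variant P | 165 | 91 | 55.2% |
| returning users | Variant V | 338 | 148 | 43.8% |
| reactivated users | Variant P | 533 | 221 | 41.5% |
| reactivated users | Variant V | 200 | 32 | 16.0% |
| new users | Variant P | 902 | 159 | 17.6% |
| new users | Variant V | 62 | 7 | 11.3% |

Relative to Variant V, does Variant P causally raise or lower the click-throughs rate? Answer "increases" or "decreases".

The user tenure-specific comparison favours Variant P throughout, but the pooled figures favour Variant V. The question is whether to condition on user tenure.
User tenure is downstream of the variant. One should not condition on a consequence of treatment, so the overall rates are the right comparison.
Pooled: Variant P 29.4% vs Variant V 31.2%; Variant V is higher overall.

decreases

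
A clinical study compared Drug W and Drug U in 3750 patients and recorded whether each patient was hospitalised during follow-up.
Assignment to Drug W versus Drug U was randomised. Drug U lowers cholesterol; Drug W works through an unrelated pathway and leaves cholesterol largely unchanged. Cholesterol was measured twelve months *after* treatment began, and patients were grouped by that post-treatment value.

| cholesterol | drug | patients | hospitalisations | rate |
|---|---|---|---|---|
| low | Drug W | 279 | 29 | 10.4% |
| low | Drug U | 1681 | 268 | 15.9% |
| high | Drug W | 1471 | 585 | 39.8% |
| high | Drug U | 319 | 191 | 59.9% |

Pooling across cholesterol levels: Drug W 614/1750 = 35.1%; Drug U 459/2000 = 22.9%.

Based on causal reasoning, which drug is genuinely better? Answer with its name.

Drug U

Drug W is lower inside every cholesterol stratum but Drug U is lower in aggregate. Whether to stratify depends on how cholesterol relates to the drug.
Cholesterol is recorded after the drug and is itself shifted by it — it sits on the causal path from drug to outcome. Conditioning on a mediator would strip out part of the effect we want; the pooled comparison gives the total causal effect.
Pooled: Drug W 35.1% vs Drug U 22.9%; Drug U is lower overall.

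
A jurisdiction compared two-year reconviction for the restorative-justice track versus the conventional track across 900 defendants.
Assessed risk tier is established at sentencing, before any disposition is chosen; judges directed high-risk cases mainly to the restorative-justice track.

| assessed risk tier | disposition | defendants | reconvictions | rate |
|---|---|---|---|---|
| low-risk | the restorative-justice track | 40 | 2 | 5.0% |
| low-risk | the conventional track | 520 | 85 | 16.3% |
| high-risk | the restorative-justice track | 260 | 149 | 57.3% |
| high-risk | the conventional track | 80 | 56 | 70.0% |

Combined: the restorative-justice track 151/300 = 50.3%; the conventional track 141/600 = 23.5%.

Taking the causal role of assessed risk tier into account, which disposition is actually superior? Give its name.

the restorative-justice track

The stratified and pooled comparisons disagree (the restorative-justice track wins within each assessed risk tier; the conventional track wins overall), so the answer turns on the causal role of assessed risk tier.
Here assessed risk tier is a common cause — it drives both which disposition a case falls under and the outcome. The crude comparison mixes populations; the stratum-specific rates are the causally relevant ones.
Within each level — low-risk: 5.0% vs 16.3%; high-risk: 57.3% vs 70.0% — the restorative-justice track is lower every time.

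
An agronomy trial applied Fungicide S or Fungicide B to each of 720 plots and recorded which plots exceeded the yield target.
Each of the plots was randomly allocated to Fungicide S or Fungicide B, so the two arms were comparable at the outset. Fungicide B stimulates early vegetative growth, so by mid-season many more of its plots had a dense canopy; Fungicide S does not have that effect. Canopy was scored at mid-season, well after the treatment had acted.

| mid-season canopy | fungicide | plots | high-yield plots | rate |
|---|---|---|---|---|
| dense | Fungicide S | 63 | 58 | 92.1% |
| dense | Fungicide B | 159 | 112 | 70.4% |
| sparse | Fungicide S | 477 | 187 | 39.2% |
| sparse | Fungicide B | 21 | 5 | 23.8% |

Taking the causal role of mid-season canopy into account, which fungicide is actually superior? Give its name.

Fungicide B

Mid-season canopy here is a post-treatment variable shaped by the fungicide; conditioning on it would introduce bias rather than remove it. The overall comparison is the causal one.
Pooled: Fungicide S 45.4% vs Fungicide B 65.0%; Fungicide B is higher overall.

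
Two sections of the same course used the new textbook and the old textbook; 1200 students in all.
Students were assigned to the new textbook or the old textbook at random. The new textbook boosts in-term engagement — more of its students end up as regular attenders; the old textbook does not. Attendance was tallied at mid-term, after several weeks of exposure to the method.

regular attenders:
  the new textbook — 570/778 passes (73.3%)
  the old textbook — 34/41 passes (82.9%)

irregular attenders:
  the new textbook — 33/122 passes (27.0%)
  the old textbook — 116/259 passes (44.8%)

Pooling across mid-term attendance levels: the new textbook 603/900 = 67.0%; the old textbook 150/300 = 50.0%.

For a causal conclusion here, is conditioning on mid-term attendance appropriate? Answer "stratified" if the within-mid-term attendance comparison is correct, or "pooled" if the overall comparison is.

Mid-term attendance lies on the pathway teaching method → mid-term attendance → outcome, so adjusting for it blocks the indirect effect. For the total causal effect of teaching method, use the unadjusted pooled rates.
Pooled: the new textbook 67.0% vs the old textbook 50.0%; the new textbook is higher overall.

pooled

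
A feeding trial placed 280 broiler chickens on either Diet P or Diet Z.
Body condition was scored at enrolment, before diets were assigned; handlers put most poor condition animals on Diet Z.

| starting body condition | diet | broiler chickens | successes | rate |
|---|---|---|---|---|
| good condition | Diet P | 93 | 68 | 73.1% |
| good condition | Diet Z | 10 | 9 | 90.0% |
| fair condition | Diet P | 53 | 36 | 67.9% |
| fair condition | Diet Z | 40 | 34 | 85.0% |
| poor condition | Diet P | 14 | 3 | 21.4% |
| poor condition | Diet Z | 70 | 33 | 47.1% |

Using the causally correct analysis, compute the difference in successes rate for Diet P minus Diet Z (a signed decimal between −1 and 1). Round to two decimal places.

-0.20

The starting body condition-specific comparison favours Diet Z throughout, but the pooled figures favour Diet P. The question is whether to condition on starting body condition.
Since starting body condition is a pre-existing factor (not a product of the diet) and it affects the outcome on its own, it is a confounder. The stratified rates, not the pooled rate, identify the causal effect.
Adjusting over the population distribution of starting body condition: 0.368·(0.731−0.900) + 0.332·(0.679−0.850) + 0.300·(0.214−0.471) = -0.196.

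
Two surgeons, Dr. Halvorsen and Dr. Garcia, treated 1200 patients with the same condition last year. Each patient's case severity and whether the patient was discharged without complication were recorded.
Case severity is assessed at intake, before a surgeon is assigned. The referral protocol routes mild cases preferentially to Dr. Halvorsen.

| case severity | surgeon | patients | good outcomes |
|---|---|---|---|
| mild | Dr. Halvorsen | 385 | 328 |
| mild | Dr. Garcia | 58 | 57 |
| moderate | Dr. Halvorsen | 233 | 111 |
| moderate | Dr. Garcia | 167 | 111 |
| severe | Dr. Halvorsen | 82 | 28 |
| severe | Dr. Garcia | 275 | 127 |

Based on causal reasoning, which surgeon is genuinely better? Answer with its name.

Case severity differs across surgeons for reasons unrelated to any effect of the surgeon itself, and it separately predicts the outcome — a classic confounder. We must compare within case severity levels.
Within each level — mild: 85.2% vs 98.3%; moderate: 47.6% vs 66.5%; severe: 34.1% vs 46.2% — Dr. Garcia is higher every time.

Dr. Garcia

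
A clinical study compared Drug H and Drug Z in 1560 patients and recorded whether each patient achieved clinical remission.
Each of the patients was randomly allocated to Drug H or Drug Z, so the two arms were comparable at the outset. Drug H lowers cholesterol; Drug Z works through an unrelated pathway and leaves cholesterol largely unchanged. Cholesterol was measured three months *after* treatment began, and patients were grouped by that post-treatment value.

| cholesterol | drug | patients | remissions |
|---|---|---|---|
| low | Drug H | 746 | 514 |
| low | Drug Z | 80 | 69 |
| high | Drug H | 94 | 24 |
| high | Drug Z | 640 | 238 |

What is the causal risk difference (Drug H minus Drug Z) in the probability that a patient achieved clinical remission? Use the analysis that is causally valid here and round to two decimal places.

+0.21

Cholesterol lies on the pathway drug → cholesterol → outcome, so adjusting for it blocks the indirect effect. For the total causal effect of drug, use the unadjusted pooled rates.
The causal difference is the pooled difference: 0.640 − 0.426 = +0.214.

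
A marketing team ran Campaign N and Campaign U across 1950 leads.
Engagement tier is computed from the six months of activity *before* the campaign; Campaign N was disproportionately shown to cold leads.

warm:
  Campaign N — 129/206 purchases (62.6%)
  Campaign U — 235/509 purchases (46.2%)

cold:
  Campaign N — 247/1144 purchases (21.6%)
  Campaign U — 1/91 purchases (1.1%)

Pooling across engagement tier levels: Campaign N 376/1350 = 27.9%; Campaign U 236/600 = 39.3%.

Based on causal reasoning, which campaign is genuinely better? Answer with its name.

Within every engagement tier level Campaign N has the higher rate, yet pooled Campaign U does — Simpson's reversal.
Here engagement tier is a common cause — it drives both which campaign a case falls under and the outcome. The crude comparison mixes populations; the stratum-specific rates are the causally relevant ones.
Within each level — warm: 62.6% vs 46.2%; cold: 21.6% vs 1.1% — Campaign N is higher every time.

Campaign N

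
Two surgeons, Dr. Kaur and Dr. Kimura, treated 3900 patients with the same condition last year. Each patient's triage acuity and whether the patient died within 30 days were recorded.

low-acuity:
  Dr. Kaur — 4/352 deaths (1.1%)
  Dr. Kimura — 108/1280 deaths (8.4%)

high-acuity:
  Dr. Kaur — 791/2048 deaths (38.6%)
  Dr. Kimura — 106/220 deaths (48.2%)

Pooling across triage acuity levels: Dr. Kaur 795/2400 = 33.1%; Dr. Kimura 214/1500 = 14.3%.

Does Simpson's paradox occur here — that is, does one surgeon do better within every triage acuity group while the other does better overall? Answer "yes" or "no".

yes

Within each triage acuity level (low-acuity 1.1% vs 8.4%; high-acuity 38.6% vs 48.2%), Dr. Kaur has the lower rate every time. Pooled: 33.1% vs 14.3% — Dr. Kimura has the lower rate overall. The two comparisons disagree.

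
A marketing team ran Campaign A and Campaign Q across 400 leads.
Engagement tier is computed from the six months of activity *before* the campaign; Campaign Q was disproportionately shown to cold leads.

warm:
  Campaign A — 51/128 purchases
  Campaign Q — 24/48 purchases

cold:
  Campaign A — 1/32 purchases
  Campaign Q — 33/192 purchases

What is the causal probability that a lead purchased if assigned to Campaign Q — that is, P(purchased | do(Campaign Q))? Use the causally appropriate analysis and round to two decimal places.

Campaign Q is higher inside every engagement tier stratum but Campaign A is higher in aggregate. Whether to stratify depends on how engagement tier relates to the campaign.
Engagement tier is set before the campaign has any effect — it is not caused by the campaign — and it independently drives the outcome. That makes it a confounder, so the causal comparison is within engagement tier levels.
Standardising Campaign Q to the population engagement tier mix: 0.440·24/48 + 0.560·33/192 = 0.316.

0.32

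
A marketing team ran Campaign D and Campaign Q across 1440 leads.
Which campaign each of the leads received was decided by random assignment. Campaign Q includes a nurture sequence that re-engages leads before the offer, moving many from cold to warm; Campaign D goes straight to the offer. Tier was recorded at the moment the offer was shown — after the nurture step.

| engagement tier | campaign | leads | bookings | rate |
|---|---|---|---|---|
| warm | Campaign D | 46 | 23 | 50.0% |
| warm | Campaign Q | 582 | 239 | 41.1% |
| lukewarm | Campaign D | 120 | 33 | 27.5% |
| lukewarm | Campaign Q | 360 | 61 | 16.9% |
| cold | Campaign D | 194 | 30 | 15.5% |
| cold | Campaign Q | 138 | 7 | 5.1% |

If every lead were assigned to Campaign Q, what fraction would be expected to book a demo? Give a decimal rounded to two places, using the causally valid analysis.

0.28

Engagement tier here is a post-treatment variable shaped by the campaign; conditioning on it would introduce bias rather than remove it. The overall comparison is the causal one.
So P(outcome | do(Campaign Q)) is just the pooled rate for Campaign Q: 307/1080 = 0.284.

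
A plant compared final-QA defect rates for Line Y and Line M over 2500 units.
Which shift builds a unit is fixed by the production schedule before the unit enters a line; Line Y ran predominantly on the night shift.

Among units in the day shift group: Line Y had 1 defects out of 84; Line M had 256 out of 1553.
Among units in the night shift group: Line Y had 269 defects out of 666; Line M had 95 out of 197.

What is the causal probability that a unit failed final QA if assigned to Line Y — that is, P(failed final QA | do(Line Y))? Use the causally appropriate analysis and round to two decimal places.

0.15

Shift satisfies the back-door criterion: it is not a descendant of the line, and it blocks the spurious path from line to outcome. Adjusting for it (i.e., using the within-shift rates) gives the causal effect.
Standardising Line Y to the population shift mix: 0.655·1/84 + 0.345·269/666 = 0.147.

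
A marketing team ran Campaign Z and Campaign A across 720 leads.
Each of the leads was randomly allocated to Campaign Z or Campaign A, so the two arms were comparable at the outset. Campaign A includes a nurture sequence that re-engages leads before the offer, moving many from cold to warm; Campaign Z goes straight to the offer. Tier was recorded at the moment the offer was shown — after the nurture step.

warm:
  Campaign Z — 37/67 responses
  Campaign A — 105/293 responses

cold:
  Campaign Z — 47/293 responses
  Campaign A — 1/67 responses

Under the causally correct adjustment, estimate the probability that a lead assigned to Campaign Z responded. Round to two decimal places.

Campaign Z is higher inside every engagement tier stratum but Campaign A is higher in aggregate. Whether to stratify depends on how engagement tier relates to the campaign.
Engagement tier lies on the pathway campaign → engagement tier → outcome, so adjusting for it blocks the indirect effect. For the total causal effect of campaign, use the unadjusted pooled rates.
So P(outcome | do(Campaign Z)) is just the pooled rate for Campaign Z: 84/360 = 0.233.

0.23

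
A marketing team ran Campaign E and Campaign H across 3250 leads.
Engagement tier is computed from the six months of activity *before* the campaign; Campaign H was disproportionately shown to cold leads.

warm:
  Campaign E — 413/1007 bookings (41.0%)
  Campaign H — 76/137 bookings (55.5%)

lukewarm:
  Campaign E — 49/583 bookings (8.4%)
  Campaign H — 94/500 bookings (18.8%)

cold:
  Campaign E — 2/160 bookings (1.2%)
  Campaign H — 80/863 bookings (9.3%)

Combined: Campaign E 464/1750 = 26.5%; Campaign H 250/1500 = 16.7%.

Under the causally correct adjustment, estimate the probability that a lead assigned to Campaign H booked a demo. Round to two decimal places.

0.29

Campaign H is higher inside every engagement tier stratum but Campaign E is higher in aggregate. Whether to stratify depends on how engagement tier relates to the campaign.
Engagement tier is set before the campaign has any effect — it is not caused by the campaign — and it independently drives the outcome. That makes it a confounder, so the causal comparison is within engagement tier levels.
Standardising Campaign H to the population engagement tier mix: 0.352·76/137 + 0.333·94/500 + 0.315·80/863 = 0.287.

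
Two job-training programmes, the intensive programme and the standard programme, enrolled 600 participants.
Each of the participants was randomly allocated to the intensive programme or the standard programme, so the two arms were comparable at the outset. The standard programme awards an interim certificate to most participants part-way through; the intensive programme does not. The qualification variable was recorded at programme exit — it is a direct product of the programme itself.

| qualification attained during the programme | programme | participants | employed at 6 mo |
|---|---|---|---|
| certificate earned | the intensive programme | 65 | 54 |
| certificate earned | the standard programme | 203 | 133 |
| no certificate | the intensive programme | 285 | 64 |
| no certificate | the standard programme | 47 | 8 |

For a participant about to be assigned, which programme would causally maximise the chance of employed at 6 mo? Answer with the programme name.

Stratifying would compare programmes among participants the programmes themselves sorted into qualification attained during the programme groups — a form of selection on an intermediate. The unconditioned pooled rates give the total causal effect.
Pooled: the intensive programme 33.7% vs the standard programme 56.4%; the standard programme is higher overall.

the standard programme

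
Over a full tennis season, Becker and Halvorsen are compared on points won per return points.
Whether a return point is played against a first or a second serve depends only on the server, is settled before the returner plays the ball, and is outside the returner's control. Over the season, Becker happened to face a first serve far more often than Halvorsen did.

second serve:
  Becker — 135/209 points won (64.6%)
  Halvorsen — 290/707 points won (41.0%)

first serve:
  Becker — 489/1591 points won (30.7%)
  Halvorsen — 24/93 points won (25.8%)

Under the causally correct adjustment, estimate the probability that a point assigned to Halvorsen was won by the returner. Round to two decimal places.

0.31

Nothing the player does changes serve type; the imbalance is an allocation artefact. With serve type also predicting the outcome, the pooled figure is confounded, and the within-stratum comparison is the causal one.
Standardising Halvorsen to the population serve type mix: 0.352·290/707 + 0.648·24/93 = 0.312.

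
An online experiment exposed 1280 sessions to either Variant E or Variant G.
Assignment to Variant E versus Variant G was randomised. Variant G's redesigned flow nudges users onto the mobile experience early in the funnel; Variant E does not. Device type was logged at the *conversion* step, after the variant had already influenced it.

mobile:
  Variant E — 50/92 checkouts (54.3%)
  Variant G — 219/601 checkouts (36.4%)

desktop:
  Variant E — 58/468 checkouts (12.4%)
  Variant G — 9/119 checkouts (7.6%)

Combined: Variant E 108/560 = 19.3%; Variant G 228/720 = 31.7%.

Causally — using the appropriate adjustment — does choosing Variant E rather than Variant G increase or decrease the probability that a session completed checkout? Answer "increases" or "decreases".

decreases

The device type-specific comparison favours Variant E throughout, but the pooled figures favour Variant G. The question is whether to condition on device type.
Device type is recorded after the variant and is itself shifted by it — it sits on the causal path from variant to outcome. Conditioning on a mediator would strip out part of the effect we want; the pooled comparison gives the total causal effect.
Pooled: Variant E 19.3% vs Variant G 31.7%; Variant G is higher overall.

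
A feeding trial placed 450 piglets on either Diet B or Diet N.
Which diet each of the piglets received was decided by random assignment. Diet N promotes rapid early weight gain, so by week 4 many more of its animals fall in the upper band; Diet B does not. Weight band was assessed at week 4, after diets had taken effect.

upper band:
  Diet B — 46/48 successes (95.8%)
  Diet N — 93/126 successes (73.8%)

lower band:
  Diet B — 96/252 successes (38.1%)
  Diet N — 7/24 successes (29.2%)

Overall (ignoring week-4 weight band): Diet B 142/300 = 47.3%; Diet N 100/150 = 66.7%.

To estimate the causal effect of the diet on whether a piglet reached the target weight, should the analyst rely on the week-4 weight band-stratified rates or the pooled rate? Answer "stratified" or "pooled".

Week-4 weight band here is a post-treatment variable shaped by the diet; conditioning on it would introduce bias rather than remove it. The overall comparison is the causal one.
Pooled: Diet B 47.3% vs Diet N 66.7%; Diet N is higher overall.

pooled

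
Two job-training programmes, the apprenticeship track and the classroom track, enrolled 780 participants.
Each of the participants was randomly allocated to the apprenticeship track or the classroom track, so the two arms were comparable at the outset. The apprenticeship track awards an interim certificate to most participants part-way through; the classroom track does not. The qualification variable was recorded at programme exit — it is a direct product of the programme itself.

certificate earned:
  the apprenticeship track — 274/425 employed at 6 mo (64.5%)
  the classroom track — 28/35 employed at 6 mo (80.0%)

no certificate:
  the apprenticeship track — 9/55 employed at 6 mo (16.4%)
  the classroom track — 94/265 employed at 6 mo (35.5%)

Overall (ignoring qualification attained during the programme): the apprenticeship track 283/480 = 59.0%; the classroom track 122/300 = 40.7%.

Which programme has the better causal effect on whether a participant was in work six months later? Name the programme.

the apprenticeship track

The qualification attained during the programme-specific comparison favours the classroom track throughout, but the pooled figures favour the apprenticeship track. The question is whether to condition on qualification attained during the programme.
The distribution of qualification attained during the programme is itself part of what the programme does — it is an intermediate outcome. Holding it fixed would remove that part of the effect; the total effect is the pooled difference.
Pooled: the apprenticeship track 59.0% vs the classroom track 40.7%; the apprenticeship track is higher overall.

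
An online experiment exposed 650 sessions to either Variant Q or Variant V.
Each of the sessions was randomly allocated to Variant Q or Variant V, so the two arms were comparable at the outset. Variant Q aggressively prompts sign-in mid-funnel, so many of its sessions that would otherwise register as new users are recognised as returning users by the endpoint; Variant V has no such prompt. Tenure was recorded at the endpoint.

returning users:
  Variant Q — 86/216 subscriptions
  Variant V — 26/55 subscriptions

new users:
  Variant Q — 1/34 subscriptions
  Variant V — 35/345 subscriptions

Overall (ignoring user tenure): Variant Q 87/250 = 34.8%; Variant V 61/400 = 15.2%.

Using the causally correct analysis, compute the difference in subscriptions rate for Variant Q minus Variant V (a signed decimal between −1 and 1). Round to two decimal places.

Variant V is higher inside every user tenure stratum but Variant Q is higher in aggregate. Whether to stratify depends on how user tenure relates to the variant.
The distribution of user tenure is itself part of what the variant does — it is an intermediate outcome. Holding it fixed would remove that part of the effect; the total effect is the pooled difference.
The causal difference is the pooled difference: 0.348 − 0.152 = +0.196.

+0.20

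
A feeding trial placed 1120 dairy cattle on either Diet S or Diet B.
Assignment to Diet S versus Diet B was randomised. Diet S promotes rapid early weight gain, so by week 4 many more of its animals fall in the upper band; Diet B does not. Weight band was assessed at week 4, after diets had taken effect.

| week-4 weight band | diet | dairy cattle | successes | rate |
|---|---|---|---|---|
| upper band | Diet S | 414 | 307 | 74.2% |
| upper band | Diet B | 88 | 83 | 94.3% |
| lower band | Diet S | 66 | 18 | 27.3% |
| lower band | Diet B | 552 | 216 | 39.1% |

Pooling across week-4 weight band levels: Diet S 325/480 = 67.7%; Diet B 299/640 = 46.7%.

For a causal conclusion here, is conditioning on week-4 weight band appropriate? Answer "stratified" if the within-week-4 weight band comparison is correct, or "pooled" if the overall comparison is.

pooled

The week-4 weight band-specific comparison favours Diet B throughout, but the pooled figures favour Diet S. The question is whether to condition on week-4 weight band.
Week-4 weight band lies on the pathway diet → week-4 weight band → outcome, so adjusting for it blocks the indirect effect. For the total causal effect of diet, use the unadjusted pooled rates.
Pooled: Diet S 67.7% vs Diet B 46.7%; Diet S is higher overall.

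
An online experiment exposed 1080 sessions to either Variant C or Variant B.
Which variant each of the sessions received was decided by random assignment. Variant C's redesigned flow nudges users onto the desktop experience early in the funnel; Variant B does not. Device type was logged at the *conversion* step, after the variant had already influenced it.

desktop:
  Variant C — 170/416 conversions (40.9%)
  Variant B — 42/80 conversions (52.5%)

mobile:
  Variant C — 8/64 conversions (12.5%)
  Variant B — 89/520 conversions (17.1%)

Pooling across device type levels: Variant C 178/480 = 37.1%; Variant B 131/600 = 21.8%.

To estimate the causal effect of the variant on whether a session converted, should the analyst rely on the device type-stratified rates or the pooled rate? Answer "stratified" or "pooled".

Device type is downstream of the variant. One should not condition on a consequence of treatment, so the overall rates are the right comparison.
Pooled: Variant C 37.1% vs Variant B 21.8%; Variant C is higher overall.

pooled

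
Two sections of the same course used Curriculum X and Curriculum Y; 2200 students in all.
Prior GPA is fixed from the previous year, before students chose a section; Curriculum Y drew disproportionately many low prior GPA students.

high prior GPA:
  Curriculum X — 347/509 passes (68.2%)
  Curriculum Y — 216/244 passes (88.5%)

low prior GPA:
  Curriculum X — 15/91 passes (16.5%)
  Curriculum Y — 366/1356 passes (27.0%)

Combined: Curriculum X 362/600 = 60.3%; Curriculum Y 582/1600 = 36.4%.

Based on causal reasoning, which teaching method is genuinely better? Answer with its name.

Curriculum Y

The imbalance in prior GPA band arose from how students were allocated, not from anything the teaching method did; and prior GPA band independently affects the outcome. The pooled gap is confounded — condition on prior GPA band.
Within each level — high prior GPA: 68.2% vs 88.5%; low prior GPA: 16.5% vs 27.0% — Curriculum Y is higher every time.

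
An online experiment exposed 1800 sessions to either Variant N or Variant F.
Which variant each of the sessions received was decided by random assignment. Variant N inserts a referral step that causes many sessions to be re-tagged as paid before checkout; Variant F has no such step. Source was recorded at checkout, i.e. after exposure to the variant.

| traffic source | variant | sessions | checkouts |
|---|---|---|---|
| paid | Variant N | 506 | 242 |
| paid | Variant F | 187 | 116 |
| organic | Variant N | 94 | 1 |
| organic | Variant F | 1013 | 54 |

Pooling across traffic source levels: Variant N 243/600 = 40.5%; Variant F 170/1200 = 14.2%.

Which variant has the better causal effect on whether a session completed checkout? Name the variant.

Variant N

Stratifying would compare variants among sessions the variants themselves sorted into traffic source groups — a form of selection on an intermediate. The unconditioned pooled rates give the total causal effect.
Pooled: Variant N 40.5% vs Variant F 14.2%; Variant N is higher overall.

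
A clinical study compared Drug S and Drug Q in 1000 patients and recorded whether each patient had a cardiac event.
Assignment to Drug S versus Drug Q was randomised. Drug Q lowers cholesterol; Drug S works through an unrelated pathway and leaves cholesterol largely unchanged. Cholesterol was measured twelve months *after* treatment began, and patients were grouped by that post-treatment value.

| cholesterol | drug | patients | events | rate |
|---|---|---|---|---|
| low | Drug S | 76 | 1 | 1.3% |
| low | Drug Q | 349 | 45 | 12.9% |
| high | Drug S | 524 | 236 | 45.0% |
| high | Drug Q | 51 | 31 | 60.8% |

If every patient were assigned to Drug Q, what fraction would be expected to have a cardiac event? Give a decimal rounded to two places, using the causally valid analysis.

0.19

Because the drug influences cholesterol, cholesterol is a post-treatment mediator, not a confounder. Stratifying on it would bias the estimate; the causal effect is the crude pooled difference.
So P(outcome | do(Drug Q)) is just the pooled rate for Drug Q: 76/400 = 0.190.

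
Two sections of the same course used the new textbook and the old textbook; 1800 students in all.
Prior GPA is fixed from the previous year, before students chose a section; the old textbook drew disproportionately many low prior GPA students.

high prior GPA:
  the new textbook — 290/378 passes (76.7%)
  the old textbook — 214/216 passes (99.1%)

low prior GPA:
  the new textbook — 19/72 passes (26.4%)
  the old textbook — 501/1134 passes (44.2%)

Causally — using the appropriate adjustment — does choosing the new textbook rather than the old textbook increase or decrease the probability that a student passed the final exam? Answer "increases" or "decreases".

Within every prior GPA band level the old textbook has the higher rate, yet pooled the new textbook does — Simpson's reversal.
Prior GPA band satisfies the back-door criterion: it is not a descendant of the teaching method, and it blocks the spurious path from teaching method to outcome. Adjusting for it (i.e., using the within-prior GPA band rates) gives the causal effect.
Within each level — high prior GPA: 76.7% vs 99.1%; low prior GPA: 26.4% vs 44.2% — the old textbook is higher every time.

decreases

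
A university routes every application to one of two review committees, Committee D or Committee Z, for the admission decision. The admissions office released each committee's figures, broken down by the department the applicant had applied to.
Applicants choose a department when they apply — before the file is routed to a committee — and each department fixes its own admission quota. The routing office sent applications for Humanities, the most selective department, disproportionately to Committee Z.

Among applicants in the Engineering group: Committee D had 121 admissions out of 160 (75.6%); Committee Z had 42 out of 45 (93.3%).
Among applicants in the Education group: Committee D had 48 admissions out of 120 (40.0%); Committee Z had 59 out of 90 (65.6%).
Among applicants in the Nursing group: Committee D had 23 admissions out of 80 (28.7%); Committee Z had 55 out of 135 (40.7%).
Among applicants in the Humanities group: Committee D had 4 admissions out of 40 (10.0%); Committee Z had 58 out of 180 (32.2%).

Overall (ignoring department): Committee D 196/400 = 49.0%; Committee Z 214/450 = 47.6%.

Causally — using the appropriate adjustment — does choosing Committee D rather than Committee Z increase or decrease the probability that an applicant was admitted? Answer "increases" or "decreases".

decreases

Committee Z is higher inside every department stratum but Committee D is higher in aggregate. Whether to stratify depends on how department relates to the review committee.
Since department is a pre-existing factor (not a product of the review committee) and it affects the outcome on its own, it is a confounder. The stratified rates, not the pooled rate, identify the causal effect.
Within each level — Engineering: 75.6% vs 93.3%; Education: 40.0% vs 65.6%; Nursing: 28.7% vs 40.7%; Humanities: 10.0% vs 32.2% — Committee Z is higher every time.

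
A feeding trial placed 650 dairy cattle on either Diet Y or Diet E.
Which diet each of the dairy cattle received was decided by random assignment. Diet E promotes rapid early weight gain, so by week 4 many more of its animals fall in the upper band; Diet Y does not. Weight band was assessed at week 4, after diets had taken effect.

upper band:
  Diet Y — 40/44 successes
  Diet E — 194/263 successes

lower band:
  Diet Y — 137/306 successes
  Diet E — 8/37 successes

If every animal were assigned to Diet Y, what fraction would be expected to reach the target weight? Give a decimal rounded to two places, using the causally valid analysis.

Week-4 weight band is downstream of the diet. One should not condition on a consequence of treatment, so the overall rates are the right comparison.
So P(outcome | do(Diet Y)) is just the pooled rate for Diet Y: 177/350 = 0.506.

0.51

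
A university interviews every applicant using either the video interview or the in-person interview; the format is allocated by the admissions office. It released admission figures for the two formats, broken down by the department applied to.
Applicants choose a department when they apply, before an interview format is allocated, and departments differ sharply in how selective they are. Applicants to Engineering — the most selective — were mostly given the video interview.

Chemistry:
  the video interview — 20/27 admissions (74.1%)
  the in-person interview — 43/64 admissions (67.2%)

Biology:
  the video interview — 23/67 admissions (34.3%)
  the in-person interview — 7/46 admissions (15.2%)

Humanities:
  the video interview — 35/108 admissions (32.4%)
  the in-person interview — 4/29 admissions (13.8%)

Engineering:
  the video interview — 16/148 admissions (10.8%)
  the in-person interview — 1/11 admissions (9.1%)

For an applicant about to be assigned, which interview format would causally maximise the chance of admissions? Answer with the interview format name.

Nothing the interview format does changes department; the imbalance is an allocation artefact. With department also predicting the outcome, the pooled figure is confounded, and the within-stratum comparison is the causal one.
Within each level — Chemistry: 74.1% vs 67.2%; Biology: 34.3% vs 15.2%; Humanities: 32.4% vs 13.8%; Engineering: 10.8% vs 9.1% — the video interview is higher every time.

the video interview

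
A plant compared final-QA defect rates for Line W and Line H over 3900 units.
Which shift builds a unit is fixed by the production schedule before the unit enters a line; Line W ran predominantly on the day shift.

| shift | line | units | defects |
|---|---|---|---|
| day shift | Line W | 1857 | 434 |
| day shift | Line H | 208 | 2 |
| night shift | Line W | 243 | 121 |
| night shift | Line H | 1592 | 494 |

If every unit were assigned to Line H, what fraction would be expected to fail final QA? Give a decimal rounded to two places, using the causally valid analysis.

0.15

Within every shift level Line H has the lower rate, yet pooled Line W does — Simpson's reversal.
Shift differs across lines for reasons unrelated to any effect of the line itself, and it separately predicts the outcome — a classic confounder. We must compare within shift levels.
Standardising Line H to the population shift mix: 0.529·2/208 + 0.471·494/1592 = 0.151.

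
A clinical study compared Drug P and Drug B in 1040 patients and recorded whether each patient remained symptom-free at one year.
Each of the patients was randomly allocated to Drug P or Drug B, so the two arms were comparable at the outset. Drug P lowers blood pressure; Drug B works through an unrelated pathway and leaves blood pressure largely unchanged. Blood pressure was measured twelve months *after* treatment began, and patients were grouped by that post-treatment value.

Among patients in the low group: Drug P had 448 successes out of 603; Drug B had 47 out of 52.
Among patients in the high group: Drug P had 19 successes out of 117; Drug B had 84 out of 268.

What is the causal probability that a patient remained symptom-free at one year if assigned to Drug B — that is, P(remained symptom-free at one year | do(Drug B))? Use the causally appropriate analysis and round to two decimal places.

The stratified and pooled comparisons disagree (Drug B wins within each blood pressure; Drug P wins overall), so the answer turns on the causal role of blood pressure.
Stratifying would compare drugs among patients the drugs themselves sorted into blood pressure groups — a form of selection on an intermediate. The unconditioned pooled rates give the total causal effect.
So P(outcome | do(Drug B)) is just the pooled rate for Drug B: 131/320 = 0.409.

0.41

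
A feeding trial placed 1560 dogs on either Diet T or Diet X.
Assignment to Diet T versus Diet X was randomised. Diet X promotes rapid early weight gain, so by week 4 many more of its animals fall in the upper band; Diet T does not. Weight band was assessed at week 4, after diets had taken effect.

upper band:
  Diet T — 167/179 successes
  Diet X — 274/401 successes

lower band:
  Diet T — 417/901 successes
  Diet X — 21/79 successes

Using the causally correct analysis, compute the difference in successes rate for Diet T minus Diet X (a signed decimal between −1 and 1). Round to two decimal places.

Week-4 weight band is downstream of the diet. One should not condition on a consequence of treatment, so the overall rates are the right comparison.
The causal difference is the pooled difference: 0.541 − 0.615 = -0.074.

-0.07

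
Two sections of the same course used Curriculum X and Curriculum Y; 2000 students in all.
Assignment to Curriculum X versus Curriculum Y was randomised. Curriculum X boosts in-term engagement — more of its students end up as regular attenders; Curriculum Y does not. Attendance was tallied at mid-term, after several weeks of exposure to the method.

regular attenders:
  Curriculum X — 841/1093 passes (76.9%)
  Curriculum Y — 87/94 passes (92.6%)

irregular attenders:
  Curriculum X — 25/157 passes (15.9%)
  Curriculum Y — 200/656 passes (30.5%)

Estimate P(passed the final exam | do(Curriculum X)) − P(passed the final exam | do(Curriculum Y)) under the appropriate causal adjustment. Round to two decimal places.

Within every mid-term attendance level Curriculum Y has the higher rate, yet pooled Curriculum X does — Simpson's reversal.
Because the teaching method influences mid-term attendance, mid-term attendance is a post-treatment mediator, not a confounder. Stratifying on it would bias the estimate; the causal effect is the crude pooled difference.
The causal difference is the pooled difference: 0.693 − 0.383 = +0.310.

+0.31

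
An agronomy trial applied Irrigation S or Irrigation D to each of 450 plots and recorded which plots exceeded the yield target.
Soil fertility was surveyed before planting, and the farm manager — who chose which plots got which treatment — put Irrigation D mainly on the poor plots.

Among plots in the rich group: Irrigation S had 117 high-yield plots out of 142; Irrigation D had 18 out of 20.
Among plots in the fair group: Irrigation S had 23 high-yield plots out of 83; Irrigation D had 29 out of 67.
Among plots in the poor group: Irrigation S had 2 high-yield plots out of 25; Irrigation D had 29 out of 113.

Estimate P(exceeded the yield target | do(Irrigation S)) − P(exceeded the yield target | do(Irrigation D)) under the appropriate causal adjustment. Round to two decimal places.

-0.13

The stratified and pooled comparisons disagree (Irrigation D wins within each soil fertility; Irrigation S wins overall), so the answer turns on the causal role of soil fertility.
Here soil fertility is a common cause — it drives both which irrigation a case falls under and the outcome. The crude comparison mixes populations; the stratum-specific rates are the causally relevant ones.
Adjusting over the population distribution of soil fertility: 0.360·(0.824−0.900) + 0.333·(0.277−0.433) + 0.307·(0.080−0.257) = -0.133.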